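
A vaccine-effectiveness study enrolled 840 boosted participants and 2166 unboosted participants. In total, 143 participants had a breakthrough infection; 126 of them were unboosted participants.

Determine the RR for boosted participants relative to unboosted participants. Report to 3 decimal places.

RR: 0.348

boosted participants with the outcome: 143 − 126 = 17
boosted participants without the outcome: 840 − 17 = 823
unboosted participants without the outcome: 2166 − 126 = 2040
risk, boosted participants = 17/840 = 0.02024
risk, unboosted participants = 126/2166 = 0.05817
RR = 0.02024 / 0.05817 = 0.348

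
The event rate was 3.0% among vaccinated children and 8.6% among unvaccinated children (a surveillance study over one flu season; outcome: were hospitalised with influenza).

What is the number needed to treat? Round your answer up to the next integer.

NNT ≈ 18

absolute risk difference = 0.056000
1 / 0.056000 = 17.857 → round up → 18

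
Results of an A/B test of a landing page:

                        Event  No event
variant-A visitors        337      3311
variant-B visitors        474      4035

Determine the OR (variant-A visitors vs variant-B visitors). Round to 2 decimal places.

OR = (337 × 4035) / (3311 × 474) = 1359795/1569414 ≈ 0.87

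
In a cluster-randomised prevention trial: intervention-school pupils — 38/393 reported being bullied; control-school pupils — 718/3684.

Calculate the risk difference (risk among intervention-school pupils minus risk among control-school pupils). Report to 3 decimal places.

risk, intervention-school pupils = 38/393 = 0.0967
risk, control-school pupils = 718/3684 = 0.1949
risk difference = 0.0967 − 0.1949 = -0.098

-0.098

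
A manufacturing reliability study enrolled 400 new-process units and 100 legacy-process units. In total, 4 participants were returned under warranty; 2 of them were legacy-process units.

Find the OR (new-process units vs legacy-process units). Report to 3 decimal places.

new-process units with the outcome: 4 − 2 = 2
new-process units without the outcome: 400 − 2 = 398
legacy-process units without the outcome: 100 − 2 = 98
OR = (2 × 98) / (398 × 2) = 196/796 ≈ 0.246

OR: 0.246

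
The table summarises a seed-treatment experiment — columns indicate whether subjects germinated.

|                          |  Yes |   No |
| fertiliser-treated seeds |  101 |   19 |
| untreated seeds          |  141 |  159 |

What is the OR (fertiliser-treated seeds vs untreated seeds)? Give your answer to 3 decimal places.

OR = 5.994

odds, fertiliser-treated seeds = 101/19 = 5.3158
odds, untreated seeds = 141/159 = 0.8868
OR = 5.3158 / 0.8868 = 5.994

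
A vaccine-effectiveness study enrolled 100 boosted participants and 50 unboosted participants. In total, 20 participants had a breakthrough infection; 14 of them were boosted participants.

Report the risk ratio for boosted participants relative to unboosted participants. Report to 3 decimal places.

RR: 1.167

boosted participants without the outcome: 100 − 14 = 86
unboosted participants with the outcome: 20 − 14 = 6
unboosted participants without the outcome: 50 − 6 = 44
risk, boosted participants = 14/100 = 0.1400
risk, unboosted participants = 6/50 = 0.1200
RR = 0.1400 / 0.1200 = 1.167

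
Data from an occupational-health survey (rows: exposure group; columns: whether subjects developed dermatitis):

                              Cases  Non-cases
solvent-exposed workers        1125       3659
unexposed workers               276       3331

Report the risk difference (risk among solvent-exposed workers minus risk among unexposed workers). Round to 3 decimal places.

0.159

risk, solvent-exposed workers = 1125/4784 = 0.2352
risk, unexposed workers = 276/3607 = 0.0765
risk difference = 0.2352 − 0.0765 = 0.159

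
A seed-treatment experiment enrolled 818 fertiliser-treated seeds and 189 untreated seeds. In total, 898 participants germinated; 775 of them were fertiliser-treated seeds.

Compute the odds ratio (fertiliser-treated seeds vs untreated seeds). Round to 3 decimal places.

fertiliser-treated seeds without the outcome: 818 − 775 = 43
untreated seeds with the outcome: 898 − 775 = 123
untreated seeds without the outcome: 189 − 123 = 66
OR = (775 × 66) / (43 × 123) = 51150/5289 ≈ 9.671

OR = 9.671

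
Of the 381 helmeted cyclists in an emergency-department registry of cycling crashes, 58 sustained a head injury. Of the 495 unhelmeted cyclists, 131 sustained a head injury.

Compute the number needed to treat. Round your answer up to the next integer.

risk, helmeted cyclists = 58/381 = 0.152231
risk, unhelmeted cyclists = 131/495 = 0.264646
absolute risk difference = 0.112415
1 / 0.112415 = 8.896 → round up → 9

NNT = 9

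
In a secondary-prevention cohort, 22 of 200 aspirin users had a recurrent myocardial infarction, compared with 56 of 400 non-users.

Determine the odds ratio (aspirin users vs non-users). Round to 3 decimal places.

OR = 0.759

odds, aspirin users = 22/178 = 0.1236
odds, non-users = 56/344 = 0.1628
OR = 0.1236 / 0.1628 = 0.759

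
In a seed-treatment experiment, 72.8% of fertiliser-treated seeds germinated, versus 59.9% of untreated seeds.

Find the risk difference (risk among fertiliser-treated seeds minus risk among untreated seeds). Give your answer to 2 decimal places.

risk difference = 0.7280 − 0.5990 = 0.13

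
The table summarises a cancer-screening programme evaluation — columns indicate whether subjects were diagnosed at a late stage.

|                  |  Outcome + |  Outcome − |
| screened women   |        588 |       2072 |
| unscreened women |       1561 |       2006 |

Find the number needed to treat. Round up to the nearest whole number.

risk, screened women = 588/2660 = 0.221053
risk, unscreened women = 1561/3567 = 0.437623
absolute risk difference = 0.216570
1 / 0.216570 = 4.617 → round up → 5

NNT ≈ 5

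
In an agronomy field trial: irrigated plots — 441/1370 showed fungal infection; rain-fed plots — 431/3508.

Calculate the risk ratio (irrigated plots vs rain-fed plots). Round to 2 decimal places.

2.62

risk, irrigated plots = 441/1370 = 0.3219
risk, rain-fed plots = 431/3508 = 0.1229
RR = 0.3219 / 0.1229 = 2.62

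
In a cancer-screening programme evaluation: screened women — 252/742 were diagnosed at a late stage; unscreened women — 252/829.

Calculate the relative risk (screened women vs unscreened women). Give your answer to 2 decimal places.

risk, screened women = 252/742 = 0.3396
risk, unscreened women = 252/829 = 0.3040
RR = 0.3396 / 0.3040 = 1.12

1.12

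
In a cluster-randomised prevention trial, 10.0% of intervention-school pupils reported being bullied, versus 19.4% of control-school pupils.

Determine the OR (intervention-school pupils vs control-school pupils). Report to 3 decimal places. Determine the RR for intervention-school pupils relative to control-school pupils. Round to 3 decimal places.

OR = 0.462; RR = 0.515

odds, intervention-school pupils = 0.1000/0.9000 = 0.1111
odds, control-school pupils = 0.1940/0.8060 = 0.2407
OR = 0.1111 / 0.2407 = 0.462
RR = 0.1000 / 0.1940 = 0.515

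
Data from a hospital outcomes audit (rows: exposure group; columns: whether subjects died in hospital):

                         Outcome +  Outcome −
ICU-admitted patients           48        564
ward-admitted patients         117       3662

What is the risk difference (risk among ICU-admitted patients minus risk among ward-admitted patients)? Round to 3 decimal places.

risk, ICU-admitted patients = 48/612 = 0.07843
risk, ward-admitted patients = 117/3779 = 0.03096
risk difference = 0.07843 − 0.03096 = 0.047

RD = 0.047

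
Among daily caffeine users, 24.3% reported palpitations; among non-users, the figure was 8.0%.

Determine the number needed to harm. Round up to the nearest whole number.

7

absolute risk difference = 0.163000
1 / 0.163000 = 6.135 → round up → 7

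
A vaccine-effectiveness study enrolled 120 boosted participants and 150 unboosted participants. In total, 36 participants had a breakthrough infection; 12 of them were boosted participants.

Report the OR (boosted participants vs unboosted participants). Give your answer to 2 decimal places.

boosted participants without the outcome: 120 − 12 = 108
unboosted participants with the outcome: 36 − 12 = 24
unboosted participants without the outcome: 150 − 24 = 126
OR = (12 × 126) / (108 × 24) = 1512/2592 ≈ 0.58

0.58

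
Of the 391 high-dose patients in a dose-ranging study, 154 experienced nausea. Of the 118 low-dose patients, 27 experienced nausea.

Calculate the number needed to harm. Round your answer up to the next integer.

7

risk, high-dose patients = 154/391 = 0.393862
risk, low-dose patients = 27/118 = 0.228814
absolute risk difference = 0.165048
1 / 0.165048 = 6.059 → round up → 7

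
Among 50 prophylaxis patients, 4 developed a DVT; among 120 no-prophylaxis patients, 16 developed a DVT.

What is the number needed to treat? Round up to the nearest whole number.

risk, prophylaxis patients = 4/50 = 0.080000
risk, no-prophylaxis patients = 16/120 = 0.133333
absolute risk difference = 0.053333
1 / 0.053333 = 18.750 → round up → 19

19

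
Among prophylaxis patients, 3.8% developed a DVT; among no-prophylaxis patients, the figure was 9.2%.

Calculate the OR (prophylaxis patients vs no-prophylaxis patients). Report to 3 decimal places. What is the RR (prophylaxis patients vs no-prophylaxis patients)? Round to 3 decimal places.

OR = 0.390; RR = 0.413

odds, prophylaxis patients = 0.03800/0.96200 = 0.03950
odds, no-prophylaxis patients = 0.09200/0.90800 = 0.10132
OR = 0.03950 / 0.10132 = 0.390
RR = 0.03800 / 0.09200 = 0.413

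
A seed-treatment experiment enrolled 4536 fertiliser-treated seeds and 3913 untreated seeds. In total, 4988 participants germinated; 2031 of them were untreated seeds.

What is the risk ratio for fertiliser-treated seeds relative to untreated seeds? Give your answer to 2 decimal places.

fertiliser-treated seeds with the outcome: 4988 − 2031 = 2957
fertiliser-treated seeds without the outcome: 4536 − 2957 = 1579
untreated seeds without the outcome: 3913 − 2031 = 1882
risk, fertiliser-treated seeds = 2957/4536 = 0.6519
risk, untreated seeds = 2031/3913 = 0.5190
RR = 0.6519 / 0.5190 = 1.26

RR = 1.26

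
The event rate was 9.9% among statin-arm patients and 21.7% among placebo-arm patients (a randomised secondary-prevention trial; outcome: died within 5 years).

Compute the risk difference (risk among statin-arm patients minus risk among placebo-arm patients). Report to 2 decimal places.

risk difference = 0.0990 − 0.2170 = -0.12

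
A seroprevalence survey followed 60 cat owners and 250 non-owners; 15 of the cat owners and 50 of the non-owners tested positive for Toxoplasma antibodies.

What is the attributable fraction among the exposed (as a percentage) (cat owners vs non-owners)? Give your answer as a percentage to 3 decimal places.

risk, cat owners = 15/60 = 0.2500
risk, non-owners = 50/250 = 0.2000
AR% = (0.2500 − 0.2000) / 0.2500 = 0.2000 → 20.000%

AR% ≈ 20.000%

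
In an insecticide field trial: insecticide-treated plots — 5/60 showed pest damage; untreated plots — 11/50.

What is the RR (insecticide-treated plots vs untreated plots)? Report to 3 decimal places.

risk, insecticide-treated plots = 5/60 = 0.0833
risk, untreated plots = 11/50 = 0.2200
RR = 0.0833 / 0.2200 = 0.379

RR ≈ 0.379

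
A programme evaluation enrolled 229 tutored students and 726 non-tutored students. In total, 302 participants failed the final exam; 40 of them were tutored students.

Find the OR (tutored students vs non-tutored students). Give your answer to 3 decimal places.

tutored students without the outcome: 229 − 40 = 189
non-tutored students with the outcome: 302 − 40 = 262
non-tutored students without the outcome: 726 − 262 = 464
odds, tutored students = 40/189 = 0.2116
odds, non-tutored students = 262/464 = 0.5647
OR = 0.2116 / 0.5647 = 0.375

OR ≈ 0.375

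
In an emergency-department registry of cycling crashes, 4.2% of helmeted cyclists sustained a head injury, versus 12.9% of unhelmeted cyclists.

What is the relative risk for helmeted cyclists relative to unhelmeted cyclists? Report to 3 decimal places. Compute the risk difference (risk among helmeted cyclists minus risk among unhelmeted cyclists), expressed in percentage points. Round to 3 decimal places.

RR = 0.04200 / 0.12900 = 0.326
risk difference = 0.04200 − 0.12900 = -0.08700 → -8.700 percentage points

RR = 0.326; RD = -8.700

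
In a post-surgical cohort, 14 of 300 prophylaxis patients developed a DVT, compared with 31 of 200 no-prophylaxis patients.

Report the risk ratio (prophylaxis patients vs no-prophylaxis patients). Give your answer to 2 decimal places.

RR ≈ 0.30

risk, prophylaxis patients = 14/300 = 0.04667
risk, no-prophylaxis patients = 31/200 = 0.15500
RR = 0.04667 / 0.15500 = 0.30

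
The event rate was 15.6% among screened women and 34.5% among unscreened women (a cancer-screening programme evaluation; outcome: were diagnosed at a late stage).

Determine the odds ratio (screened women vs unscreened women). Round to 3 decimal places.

odds, screened women = 0.1560/0.8440 = 0.1848
odds, unscreened women = 0.3450/0.6550 = 0.5267
OR = 0.1848 / 0.5267 = 0.351

0.351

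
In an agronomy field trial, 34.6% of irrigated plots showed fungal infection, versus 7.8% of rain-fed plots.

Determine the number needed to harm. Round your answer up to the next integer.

absolute risk difference = 0.268000
1 / 0.268000 = 3.731 → round up → 4

NNH ≈ 4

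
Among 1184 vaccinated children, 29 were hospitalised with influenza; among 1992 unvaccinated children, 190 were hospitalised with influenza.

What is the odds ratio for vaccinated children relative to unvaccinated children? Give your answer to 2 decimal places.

OR = (29 × 1802) / (1155 × 190) = 52258/219450 ≈ 0.24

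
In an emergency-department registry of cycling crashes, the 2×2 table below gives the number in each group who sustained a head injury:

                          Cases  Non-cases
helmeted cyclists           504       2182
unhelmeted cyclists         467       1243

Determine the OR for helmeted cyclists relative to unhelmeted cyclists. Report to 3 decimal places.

OR = (504 × 1243) / (2182 × 467) = 626472/1018994 ≈ 0.615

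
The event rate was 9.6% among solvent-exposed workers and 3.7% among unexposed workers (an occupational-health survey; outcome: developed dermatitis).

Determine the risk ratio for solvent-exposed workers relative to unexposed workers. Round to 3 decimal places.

RR = 0.09600 / 0.03700 = 2.595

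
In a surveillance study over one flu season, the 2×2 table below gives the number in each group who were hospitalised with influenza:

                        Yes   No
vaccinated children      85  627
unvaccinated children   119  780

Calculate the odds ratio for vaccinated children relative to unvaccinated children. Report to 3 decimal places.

OR = (85 × 780) / (627 × 119) = 66300/74613 ≈ 0.889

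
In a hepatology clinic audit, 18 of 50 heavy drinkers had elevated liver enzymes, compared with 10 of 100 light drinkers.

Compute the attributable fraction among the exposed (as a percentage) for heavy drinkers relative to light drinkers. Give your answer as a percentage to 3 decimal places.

risk, heavy drinkers = 18/50 = 0.3600
risk, light drinkers = 10/100 = 0.1000
AR% = (0.3600 − 0.1000) / 0.3600 = 0.7222 → 72.222%

72.222%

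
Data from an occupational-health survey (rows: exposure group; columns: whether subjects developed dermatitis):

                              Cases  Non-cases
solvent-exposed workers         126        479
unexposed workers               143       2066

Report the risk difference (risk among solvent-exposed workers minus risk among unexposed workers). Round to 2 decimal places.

RD = 0.14

risk, solvent-exposed workers = 126/605 = 0.2083
risk, unexposed workers = 143/2209 = 0.0647
risk difference = 0.2083 − 0.0647 = 0.14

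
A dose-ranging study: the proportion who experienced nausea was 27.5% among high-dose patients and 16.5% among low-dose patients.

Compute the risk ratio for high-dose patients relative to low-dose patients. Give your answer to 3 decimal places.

RR = 0.2750 / 0.1650 = 1.667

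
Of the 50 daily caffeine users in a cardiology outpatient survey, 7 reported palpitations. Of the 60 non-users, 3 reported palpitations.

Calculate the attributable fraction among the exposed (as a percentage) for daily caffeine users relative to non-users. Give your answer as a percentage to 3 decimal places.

AR% ≈ 64.286%

risk, daily caffeine users = 7/50 = 0.1400
risk, non-users = 3/60 = 0.0500
AR% = (0.1400 − 0.0500) / 0.1400 = 0.6429 → 64.286%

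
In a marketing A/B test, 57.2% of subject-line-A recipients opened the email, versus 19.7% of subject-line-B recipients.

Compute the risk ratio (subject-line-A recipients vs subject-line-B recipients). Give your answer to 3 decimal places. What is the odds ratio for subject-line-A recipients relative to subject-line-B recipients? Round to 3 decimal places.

RR = 2.904; OR = 5.448

RR = 0.5720 / 0.1970 = 2.904
odds, subject-line-A recipients = 0.5720/0.4280 = 1.3364
odds, subject-line-B recipients = 0.1970/0.8030 = 0.2453
OR = 1.3364 / 0.2453 = 5.448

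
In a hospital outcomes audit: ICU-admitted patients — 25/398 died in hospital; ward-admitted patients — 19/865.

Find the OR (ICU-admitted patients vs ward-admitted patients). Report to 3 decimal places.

OR = 2.984

odds, ICU-admitted patients = 25/373 = 0.06702
odds, ward-admitted patients = 19/846 = 0.02246
OR = 0.06702 / 0.02246 = 2.984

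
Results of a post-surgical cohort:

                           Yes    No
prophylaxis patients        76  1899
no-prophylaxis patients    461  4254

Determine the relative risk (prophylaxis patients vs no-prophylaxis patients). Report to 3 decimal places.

risk, prophylaxis patients = 76/1975 = 0.03848
risk, no-prophylaxis patients = 461/4715 = 0.09777
RR = 0.03848 / 0.09777 = 0.394

RR ≈ 0.394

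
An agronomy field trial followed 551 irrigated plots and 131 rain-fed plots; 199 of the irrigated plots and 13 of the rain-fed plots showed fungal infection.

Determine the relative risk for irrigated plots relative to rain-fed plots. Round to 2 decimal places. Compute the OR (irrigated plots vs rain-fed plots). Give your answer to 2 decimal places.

RR = 3.64; OR = 5.13

risk, irrigated plots = 199/551 = 0.3612
risk, rain-fed plots = 13/131 = 0.0992
RR = 0.3612 / 0.0992 = 3.64
odds, irrigated plots = 199/352 = 0.5653
odds, rain-fed plots = 13/118 = 0.1102
OR = 0.5653 / 0.1102 = 5.13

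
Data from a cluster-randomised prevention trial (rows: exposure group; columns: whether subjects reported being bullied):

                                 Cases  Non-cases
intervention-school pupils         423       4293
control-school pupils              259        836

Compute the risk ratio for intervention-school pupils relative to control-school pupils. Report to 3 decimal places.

risk, intervention-school pupils = 423/4716 = 0.0897
risk, control-school pupils = 259/1095 = 0.2365
RR = 0.0897 / 0.2365 = 0.379

0.379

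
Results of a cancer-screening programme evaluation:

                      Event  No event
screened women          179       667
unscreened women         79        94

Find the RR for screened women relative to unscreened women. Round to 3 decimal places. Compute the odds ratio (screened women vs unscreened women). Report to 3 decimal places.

risk, screened women = 179/846 = 0.2116
risk, unscreened women = 79/173 = 0.4566
RR = 0.2116 / 0.4566 = 0.463
odds, screened women = 179/667 = 0.2684
odds, unscreened women = 79/94 = 0.8404
OR = 0.2684 / 0.8404 = 0.319

RR = 0.463; OR = 0.319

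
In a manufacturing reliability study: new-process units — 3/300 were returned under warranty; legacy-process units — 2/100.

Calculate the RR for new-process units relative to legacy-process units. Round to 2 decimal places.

0.50

risk, new-process units = 3/300 = 0.01000
risk, legacy-process units = 2/100 = 0.02000
RR = 0.01000 / 0.02000 = 0.50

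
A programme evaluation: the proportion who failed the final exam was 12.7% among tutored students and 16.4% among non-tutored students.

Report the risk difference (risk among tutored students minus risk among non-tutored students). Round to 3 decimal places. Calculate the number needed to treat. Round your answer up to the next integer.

RD = -0.037; NNT = 28

risk difference = 0.1270 − 0.1640 = -0.037
absolute risk difference = 0.037000
1 / 0.037000 = 27.027 → round up → 28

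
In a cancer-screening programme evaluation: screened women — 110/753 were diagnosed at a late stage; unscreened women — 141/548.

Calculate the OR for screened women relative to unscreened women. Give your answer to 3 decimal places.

odds, screened women = 110/643 = 0.1711
odds, unscreened women = 141/407 = 0.3464
OR = 0.1711 / 0.3464 = 0.494

OR = 0.494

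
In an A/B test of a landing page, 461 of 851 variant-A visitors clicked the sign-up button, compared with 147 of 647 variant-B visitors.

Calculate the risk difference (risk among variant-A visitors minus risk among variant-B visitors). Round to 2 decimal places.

RD = 0.31

risk, variant-A visitors = 461/851 = 0.5417
risk, variant-B visitors = 147/647 = 0.2272
risk difference = 0.5417 − 0.2272 = 0.31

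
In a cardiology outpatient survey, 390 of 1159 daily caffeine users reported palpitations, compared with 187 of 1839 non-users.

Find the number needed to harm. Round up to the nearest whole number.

risk, daily caffeine users = 390/1159 = 0.336497
risk, non-users = 187/1839 = 0.101686
absolute risk difference = 0.234811
1 / 0.234811 = 4.259 → round up → 5

5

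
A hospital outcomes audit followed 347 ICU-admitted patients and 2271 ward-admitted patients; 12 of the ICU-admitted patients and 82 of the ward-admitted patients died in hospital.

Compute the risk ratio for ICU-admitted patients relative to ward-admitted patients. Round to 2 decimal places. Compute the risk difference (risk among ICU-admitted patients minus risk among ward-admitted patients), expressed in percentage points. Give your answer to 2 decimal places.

RR = 0.96; RD = -0.15

risk, ICU-admitted patients = 12/347 = 0.03458
risk, ward-admitted patients = 82/2271 = 0.03611
RR = 0.03458 / 0.03611 = 0.96
risk difference = 0.03458 − 0.03611 = -0.00153 → -0.15 percentage points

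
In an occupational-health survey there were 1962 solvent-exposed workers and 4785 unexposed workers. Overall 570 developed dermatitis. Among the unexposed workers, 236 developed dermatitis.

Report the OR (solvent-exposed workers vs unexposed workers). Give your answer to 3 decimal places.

3.955

solvent-exposed workers with the outcome: 570 − 236 = 334
solvent-exposed workers without the outcome: 1962 − 334 = 1628
unexposed workers without the outcome: 4785 − 236 = 4549
OR = (334 × 4549) / (1628 × 236) = 1519366/384208 ≈ 3.955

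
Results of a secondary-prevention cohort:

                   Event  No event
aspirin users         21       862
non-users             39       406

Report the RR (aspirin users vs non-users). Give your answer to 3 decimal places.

RR = 0.271

risk, aspirin users = 21/883 = 0.02378
risk, non-users = 39/445 = 0.08764
RR = 0.02378 / 0.08764 = 0.271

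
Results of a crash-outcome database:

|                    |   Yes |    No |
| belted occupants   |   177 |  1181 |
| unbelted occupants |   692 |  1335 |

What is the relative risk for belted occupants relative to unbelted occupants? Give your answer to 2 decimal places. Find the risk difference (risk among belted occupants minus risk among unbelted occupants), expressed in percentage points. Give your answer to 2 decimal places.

RR = 0.38; RD = -21.11

risk, belted occupants = 177/1358 = 0.1303
risk, unbelted occupants = 692/2027 = 0.3414
RR = 0.1303 / 0.3414 = 0.38
risk difference = 0.1303 − 0.3414 = -0.2111 → -21.11 percentage points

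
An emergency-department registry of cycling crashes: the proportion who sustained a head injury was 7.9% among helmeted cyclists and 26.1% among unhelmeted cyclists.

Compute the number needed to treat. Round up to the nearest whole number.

absolute risk difference = 0.182000
1 / 0.182000 = 5.495 → round up → 6

NNT: 6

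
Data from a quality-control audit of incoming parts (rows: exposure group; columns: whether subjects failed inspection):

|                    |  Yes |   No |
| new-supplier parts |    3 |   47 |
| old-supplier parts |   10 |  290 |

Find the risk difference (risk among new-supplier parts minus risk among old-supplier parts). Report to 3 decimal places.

RD: 0.027

risk, new-supplier parts = 3/50 = 0.06000
risk, old-supplier parts = 10/300 = 0.03333
risk difference = 0.06000 − 0.03333 = 0.027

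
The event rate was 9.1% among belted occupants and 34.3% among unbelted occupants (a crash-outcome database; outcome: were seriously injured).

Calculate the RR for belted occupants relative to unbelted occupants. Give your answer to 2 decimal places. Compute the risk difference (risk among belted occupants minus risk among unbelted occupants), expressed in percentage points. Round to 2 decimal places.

RR = 0.0910 / 0.3430 = 0.27
risk difference = 0.0910 − 0.3430 = -0.2520 → -25.20 percentage points

RR = 0.27; RD = -25.20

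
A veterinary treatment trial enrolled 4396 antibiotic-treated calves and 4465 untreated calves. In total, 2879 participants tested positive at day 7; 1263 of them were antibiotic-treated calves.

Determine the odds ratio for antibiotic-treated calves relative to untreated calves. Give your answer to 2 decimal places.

antibiotic-treated calves without the outcome: 4396 − 1263 = 3133
untreated calves with the outcome: 2879 − 1263 = 1616
untreated calves without the outcome: 4465 − 1616 = 2849
OR = (1263 × 2849) / (3133 × 1616) = 3598287/5062928 ≈ 0.71

0.71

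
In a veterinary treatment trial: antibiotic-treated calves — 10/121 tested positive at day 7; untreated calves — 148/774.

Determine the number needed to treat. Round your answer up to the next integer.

NNT = 10

risk, antibiotic-treated calves = 10/121 = 0.082645
risk, untreated calves = 148/774 = 0.191214
absolute risk difference = 0.108570
1 / 0.108570 = 9.211 → round up → 10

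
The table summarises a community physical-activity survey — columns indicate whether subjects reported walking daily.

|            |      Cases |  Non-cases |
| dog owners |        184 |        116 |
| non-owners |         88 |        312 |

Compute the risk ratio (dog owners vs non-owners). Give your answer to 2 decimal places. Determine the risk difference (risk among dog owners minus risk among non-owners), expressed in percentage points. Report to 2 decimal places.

RR = 2.79; RD = 39.33

risk, dog owners = 184/300 = 0.6133
risk, non-owners = 88/400 = 0.2200
RR = 0.6133 / 0.2200 = 2.79
risk difference = 0.6133 − 0.2200 = 0.3933 → 39.33 percentage points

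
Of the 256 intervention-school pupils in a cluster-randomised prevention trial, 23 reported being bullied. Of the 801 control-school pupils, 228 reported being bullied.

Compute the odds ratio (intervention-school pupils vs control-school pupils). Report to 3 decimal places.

OR = (23 × 573) / (233 × 228) = 13179/53124 ≈ 0.248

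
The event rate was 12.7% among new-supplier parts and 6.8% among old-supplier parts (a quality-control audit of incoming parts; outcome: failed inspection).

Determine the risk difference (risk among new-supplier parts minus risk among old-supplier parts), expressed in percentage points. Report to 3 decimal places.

RD: 5.900

risk difference = 0.1270 − 0.0680 = 0.0590 → 5.900 percentage points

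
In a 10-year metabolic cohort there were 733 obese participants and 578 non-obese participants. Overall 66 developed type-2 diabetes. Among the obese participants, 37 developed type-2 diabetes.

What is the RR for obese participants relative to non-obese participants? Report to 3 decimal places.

obese participants without the outcome: 733 − 37 = 696
non-obese participants with the outcome: 66 − 37 = 29
non-obese participants without the outcome: 578 − 29 = 549
risk, obese participants = 37/733 = 0.0505
risk, non-obese participants = 29/578 = 0.0502
RR = 0.0505 / 0.0502 = 1.006

RR = 1.006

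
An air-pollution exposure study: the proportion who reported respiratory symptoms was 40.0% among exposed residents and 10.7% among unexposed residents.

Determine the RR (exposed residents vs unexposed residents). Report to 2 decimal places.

RR = 0.4000 / 0.1070 = 3.74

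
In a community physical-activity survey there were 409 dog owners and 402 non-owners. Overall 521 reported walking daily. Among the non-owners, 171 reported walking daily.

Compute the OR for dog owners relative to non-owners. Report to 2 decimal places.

OR = 8.01

dog owners with the outcome: 521 − 171 = 350
dog owners without the outcome: 409 − 350 = 59
non-owners without the outcome: 402 − 171 = 231
odds, dog owners = 350/59 = 5.9322
odds, non-owners = 171/231 = 0.7403
OR = 5.9322 / 0.7403 = 8.01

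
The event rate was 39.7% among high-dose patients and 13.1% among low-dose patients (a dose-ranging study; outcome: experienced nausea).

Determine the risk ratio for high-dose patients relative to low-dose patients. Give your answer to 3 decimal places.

RR = 0.3970 / 0.1310 = 3.031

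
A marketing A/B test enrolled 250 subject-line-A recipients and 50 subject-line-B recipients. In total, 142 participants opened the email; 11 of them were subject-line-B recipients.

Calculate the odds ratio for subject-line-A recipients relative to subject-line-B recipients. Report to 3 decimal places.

3.903

subject-line-A recipients with the outcome: 142 − 11 = 131
subject-line-A recipients without the outcome: 250 − 131 = 119
subject-line-B recipients without the outcome: 50 − 11 = 39
OR = (131 × 39) / (119 × 11) = 5109/1309 ≈ 3.903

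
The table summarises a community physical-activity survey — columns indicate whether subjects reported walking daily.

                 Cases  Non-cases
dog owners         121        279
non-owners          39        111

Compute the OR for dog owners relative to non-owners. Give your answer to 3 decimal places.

OR: 1.234

odds, dog owners = 121/279 = 0.4337
odds, non-owners = 39/111 = 0.3514
OR = 0.4337 / 0.3514 = 1.234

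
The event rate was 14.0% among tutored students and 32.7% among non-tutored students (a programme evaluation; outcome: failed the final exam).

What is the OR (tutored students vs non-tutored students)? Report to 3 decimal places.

OR = 0.335

odds, tutored students = 0.1400/0.8600 = 0.1628
odds, non-tutored students = 0.3270/0.6730 = 0.4859
OR = 0.1628 / 0.4859 = 0.335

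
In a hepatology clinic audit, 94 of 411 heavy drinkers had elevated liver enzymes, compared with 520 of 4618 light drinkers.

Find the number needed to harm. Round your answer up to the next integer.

risk, heavy drinkers = 94/411 = 0.228710
risk, light drinkers = 520/4618 = 0.112603
absolute risk difference = 0.116108
1 / 0.116108 = 8.613 → round up → 9

NNH: 9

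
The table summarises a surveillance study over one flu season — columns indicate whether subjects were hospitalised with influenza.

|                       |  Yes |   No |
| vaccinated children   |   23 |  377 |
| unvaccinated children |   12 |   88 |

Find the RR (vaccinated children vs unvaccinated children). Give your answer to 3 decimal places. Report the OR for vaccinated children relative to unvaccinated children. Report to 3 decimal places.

RR = 0.479; OR = 0.447

risk, vaccinated children = 23/400 = 0.0575
risk, unvaccinated children = 12/100 = 0.1200
RR = 0.0575 / 0.1200 = 0.479
odds, vaccinated children = 23/377 = 0.0610
odds, unvaccinated children = 12/88 = 0.1364
OR = 0.0610 / 0.1364 = 0.447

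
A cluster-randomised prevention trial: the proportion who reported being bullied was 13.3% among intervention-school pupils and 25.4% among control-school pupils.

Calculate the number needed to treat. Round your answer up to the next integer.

absolute risk difference = 0.121000
1 / 0.121000 = 8.264 → round up → 9

NNT: 9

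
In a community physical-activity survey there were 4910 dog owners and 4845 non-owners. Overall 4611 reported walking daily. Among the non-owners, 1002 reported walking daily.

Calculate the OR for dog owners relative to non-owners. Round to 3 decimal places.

OR = 10.639

dog owners with the outcome: 4611 − 1002 = 3609
dog owners without the outcome: 4910 − 3609 = 1301
non-owners without the outcome: 4845 − 1002 = 3843
OR = (3609 × 3843) / (1301 × 1002) = 13869387/1303602 ≈ 10.639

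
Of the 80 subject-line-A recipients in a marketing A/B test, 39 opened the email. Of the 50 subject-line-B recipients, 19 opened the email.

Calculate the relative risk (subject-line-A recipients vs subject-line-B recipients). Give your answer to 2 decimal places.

risk, subject-line-A recipients = 39/80 = 0.4875
risk, subject-line-B recipients = 19/50 = 0.3800
RR = 0.4875 / 0.3800 = 1.28

1.28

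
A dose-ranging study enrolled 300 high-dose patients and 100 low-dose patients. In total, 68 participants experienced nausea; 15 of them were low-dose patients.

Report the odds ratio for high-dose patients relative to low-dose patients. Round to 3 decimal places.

1.216

high-dose patients with the outcome: 68 − 15 = 53
high-dose patients without the outcome: 300 − 53 = 247
low-dose patients without the outcome: 100 − 15 = 85
odds, high-dose patients = 53/247 = 0.2146
odds, low-dose patients = 15/85 = 0.1765
OR = 0.2146 / 0.1765 = 1.216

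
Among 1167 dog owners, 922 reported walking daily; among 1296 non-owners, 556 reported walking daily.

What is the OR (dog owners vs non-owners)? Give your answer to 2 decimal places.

5.01

odds, dog owners = 922/245 = 3.7633
odds, non-owners = 556/740 = 0.7514
OR = 3.7633 / 0.7514 = 5.01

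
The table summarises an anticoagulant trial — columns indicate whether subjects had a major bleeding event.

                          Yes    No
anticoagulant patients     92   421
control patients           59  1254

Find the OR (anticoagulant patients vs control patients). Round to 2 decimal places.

OR = (92 × 1254) / (421 × 59) = 115368/24839 ≈ 4.64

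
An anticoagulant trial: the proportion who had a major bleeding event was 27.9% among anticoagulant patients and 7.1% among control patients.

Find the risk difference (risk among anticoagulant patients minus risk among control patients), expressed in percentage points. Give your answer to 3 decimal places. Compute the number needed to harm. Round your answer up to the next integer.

RD = 20.800; NNH = 5

risk difference = 0.2790 − 0.0710 = 0.2080 → 20.800 percentage points
absolute risk difference = 0.208000
1 / 0.208000 = 4.808 → round up → 5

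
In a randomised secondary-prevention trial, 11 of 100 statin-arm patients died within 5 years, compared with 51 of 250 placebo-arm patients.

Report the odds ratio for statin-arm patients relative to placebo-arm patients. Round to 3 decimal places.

OR: 0.482

odds, statin-arm patients = 11/89 = 0.1236
odds, placebo-arm patients = 51/199 = 0.2563
OR = 0.1236 / 0.2563 = 0.482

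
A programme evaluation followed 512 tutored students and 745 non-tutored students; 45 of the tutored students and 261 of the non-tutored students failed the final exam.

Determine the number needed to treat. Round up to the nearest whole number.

risk, tutored students = 45/512 = 0.087891
risk, non-tutored students = 261/745 = 0.350336
absolute risk difference = 0.262445
1 / 0.262445 = 3.810 → round up → 4

4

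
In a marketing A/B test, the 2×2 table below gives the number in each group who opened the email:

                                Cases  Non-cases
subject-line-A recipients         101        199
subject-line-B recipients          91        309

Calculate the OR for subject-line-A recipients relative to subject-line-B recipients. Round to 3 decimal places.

OR = (101 × 309) / (199 × 91) = 31209/18109 ≈ 1.723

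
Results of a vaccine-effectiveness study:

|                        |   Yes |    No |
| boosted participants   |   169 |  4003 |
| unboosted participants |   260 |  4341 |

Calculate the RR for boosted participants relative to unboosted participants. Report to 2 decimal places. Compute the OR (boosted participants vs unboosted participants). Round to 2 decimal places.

risk, boosted participants = 169/4172 = 0.04051
risk, unboosted participants = 260/4601 = 0.05651
RR = 0.04051 / 0.05651 = 0.72
OR = (169 × 4341) / (4003 × 260) = 733629/1040780 ≈ 0.70

RR = 0.72; OR = 0.70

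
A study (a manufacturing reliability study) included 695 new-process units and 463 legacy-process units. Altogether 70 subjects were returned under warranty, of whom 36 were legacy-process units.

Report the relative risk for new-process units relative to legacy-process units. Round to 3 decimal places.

new-process units with the outcome: 70 − 36 = 34
new-process units without the outcome: 695 − 34 = 661
legacy-process units without the outcome: 463 − 36 = 427
risk, new-process units = 34/695 = 0.04892
risk, legacy-process units = 36/463 = 0.07775
RR = 0.04892 / 0.07775 = 0.629

0.629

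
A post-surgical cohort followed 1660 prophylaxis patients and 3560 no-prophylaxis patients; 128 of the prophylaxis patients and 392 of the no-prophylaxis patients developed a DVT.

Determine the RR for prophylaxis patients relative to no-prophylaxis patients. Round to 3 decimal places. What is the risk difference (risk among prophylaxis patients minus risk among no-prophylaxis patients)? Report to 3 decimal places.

RR = 0.700; RD = -0.033

risk, prophylaxis patients = 128/1660 = 0.0771
risk, no-prophylaxis patients = 392/3560 = 0.1101
RR = 0.0771 / 0.1101 = 0.700
risk difference = 0.0771 − 0.1101 = -0.033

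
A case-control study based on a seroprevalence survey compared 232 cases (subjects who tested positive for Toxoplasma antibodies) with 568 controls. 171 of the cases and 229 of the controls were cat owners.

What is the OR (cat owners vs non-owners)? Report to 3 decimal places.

OR = (171 × 339) / (229 × 61) = 57969/13969 ≈ 4.150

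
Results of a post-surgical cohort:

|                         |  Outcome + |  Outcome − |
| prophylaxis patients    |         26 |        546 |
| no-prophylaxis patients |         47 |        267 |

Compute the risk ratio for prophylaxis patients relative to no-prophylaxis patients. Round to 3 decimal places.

0.304

risk, prophylaxis patients = 26/572 = 0.04545
risk, no-prophylaxis patients = 47/314 = 0.14968
RR = 0.04545 / 0.14968 = 0.304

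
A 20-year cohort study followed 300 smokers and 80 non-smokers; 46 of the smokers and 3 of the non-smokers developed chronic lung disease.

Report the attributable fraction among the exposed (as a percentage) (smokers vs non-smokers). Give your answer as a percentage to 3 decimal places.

risk, smokers = 46/300 = 0.15333
risk, non-smokers = 3/80 = 0.03750
AR% = (0.15333 − 0.03750) / 0.15333 = 0.7554 → 75.543%

AR% ≈ 75.543%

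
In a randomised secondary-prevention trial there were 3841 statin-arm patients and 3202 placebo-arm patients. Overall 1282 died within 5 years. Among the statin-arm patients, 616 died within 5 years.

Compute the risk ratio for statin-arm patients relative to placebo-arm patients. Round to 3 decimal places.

statin-arm patients without the outcome: 3841 − 616 = 3225
placebo-arm patients with the outcome: 1282 − 616 = 666
placebo-arm patients without the outcome: 3202 − 666 = 2536
risk, statin-arm patients = 616/3841 = 0.1604
risk, placebo-arm patients = 666/3202 = 0.2080
RR = 0.1604 / 0.2080 = 0.771

0.771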